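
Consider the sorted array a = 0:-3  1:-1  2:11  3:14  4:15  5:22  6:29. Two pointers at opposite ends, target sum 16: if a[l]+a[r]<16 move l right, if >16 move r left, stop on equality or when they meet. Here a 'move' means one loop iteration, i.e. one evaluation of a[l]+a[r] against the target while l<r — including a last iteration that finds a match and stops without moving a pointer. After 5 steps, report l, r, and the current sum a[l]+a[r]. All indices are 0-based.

l=0 r=6: -3+29=26 >16, r--
l=0 r=5: -3+22=19 >16, r--
l=0 r=4: -3+15=12 <16, l++
l=1 r=4: -1+15=14 <16, l++
l=2 r=4: 11+15=26 >16, r--

l=2, r=3, sum=25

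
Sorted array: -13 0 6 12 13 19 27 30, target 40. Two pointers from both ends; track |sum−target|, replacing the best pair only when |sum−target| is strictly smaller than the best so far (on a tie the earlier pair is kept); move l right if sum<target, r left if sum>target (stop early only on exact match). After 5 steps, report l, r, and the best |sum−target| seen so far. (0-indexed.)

[0,7] -13+30=17 d=23 * → l++
[1,7] 0+30=30 d=10 * → l++
[2,7] 6+30=36 d=4 * → l++
[3,7] 12+30=42 d=2 * → r--
[3,6] 12+27=39 d=1 * → l++

l=4, r=6, best |Δ|=1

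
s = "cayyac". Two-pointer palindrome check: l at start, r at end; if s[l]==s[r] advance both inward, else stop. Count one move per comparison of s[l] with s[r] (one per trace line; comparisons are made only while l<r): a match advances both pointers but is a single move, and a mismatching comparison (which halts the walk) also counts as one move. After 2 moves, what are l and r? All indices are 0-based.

[0,5] 'c'=='c' → l++,r--
[1,4] 'a'=='a' → l++,r--

l=2, r=3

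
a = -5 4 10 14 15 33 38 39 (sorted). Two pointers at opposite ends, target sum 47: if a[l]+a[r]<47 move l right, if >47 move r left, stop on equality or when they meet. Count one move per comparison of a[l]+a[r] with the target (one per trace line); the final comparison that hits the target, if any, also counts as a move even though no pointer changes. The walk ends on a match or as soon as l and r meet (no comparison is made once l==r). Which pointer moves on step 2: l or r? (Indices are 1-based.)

l

[1,8] -5+39=34 <47 → l++
[2,8] 4+39=43 <47 → l++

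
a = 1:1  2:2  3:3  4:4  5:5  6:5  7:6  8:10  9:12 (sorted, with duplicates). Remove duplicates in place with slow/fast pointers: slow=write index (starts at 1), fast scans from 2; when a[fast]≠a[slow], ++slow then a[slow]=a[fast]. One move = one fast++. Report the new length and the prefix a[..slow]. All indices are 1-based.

slow=1 fast=2: a[fast]=2≠a[slow]=1 write a[2]=2, slow++,fast++
slow=2 fast=3: a[fast]=3≠a[slow]=2 write a[3]=3, slow++,fast++
slow=3 fast=4: a[fast]=4≠a[slow]=3 write a[4]=4, slow++,fast++
slow=4 fast=5: a[fast]=5≠a[slow]=4 write a[5]=5, slow++,fast++
slow=5 fast=6: a[fast]=5=a[slow] dup, fast++
slow=5 fast=7: a[fast]=6≠a[slow]=5 write a[6]=6, slow++,fast++
slow=6 fast=8: a[fast]=10≠a[slow]=6 write a[7]=10, slow++,fast++
slow=7 fast=9: a[fast]=12≠a[slow]=10 write a[8]=12, slow++,fast++

length 8; prefix = [1, 2, 3, 4, 5, 6, 10, 12]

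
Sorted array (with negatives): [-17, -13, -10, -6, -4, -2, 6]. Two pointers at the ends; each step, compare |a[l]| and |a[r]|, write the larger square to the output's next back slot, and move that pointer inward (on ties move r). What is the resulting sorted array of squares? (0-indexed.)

[4, 16, 36, 36, 100, 169, 289]

l=0 r=6: |-17|>|6| out[6]=289, l++
l=1 r=6: |-13|>|6| out[5]=169, l++
l=2 r=6: |-10|>|6| out[4]=100, l++
l=3 r=6: |-6|<=|6| out[3]=36, r--
l=3 r=5: |-6|>|-2| out[2]=36, l++
l=4 r=5: |-4|>|-2| out[1]=16, l++
l=5 r=5: |-2|<=|-2| out[0]=4, r--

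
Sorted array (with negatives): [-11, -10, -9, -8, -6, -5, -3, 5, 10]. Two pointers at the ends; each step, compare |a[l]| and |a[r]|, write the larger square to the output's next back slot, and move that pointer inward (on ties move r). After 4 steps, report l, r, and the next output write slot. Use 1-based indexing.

l=1 r=9: |-11|>|10| out[9]=121, l++
l=2 r=9: |-10|<=|10| out[8]=100, r--
l=2 r=8: |-10|>|5| out[7]=100, l++
l=3 r=8: |-9|>|5| out[6]=81, l++

l=4, r=8, next write slot=5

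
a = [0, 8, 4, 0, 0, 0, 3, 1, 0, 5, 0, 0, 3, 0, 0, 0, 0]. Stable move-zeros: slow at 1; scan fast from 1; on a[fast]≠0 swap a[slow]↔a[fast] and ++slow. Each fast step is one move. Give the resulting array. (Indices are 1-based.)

(s=1,f=1) a[fast]=0 → fast++
(s=1,f=2) a[fast]=8≠0 swap→a[1]=8 → slow++,fast++
(s=2,f=3) a[fast]=4≠0 swap→a[2]=4 → slow++,fast++
(s=3,f=4) a[fast]=0 → fast++
(s=3,f=5) a[fast]=0 → fast++
(s=3,f=6) a[fast]=0 → fast++
(s=3,f=7) a[fast]=3≠0 swap→a[3]=3 → slow++,fast++
(s=4,f=8) a[fast]=1≠0 swap→a[4]=1 → slow++,fast++
(s=5,f=9) a[fast]=0 → fast++
(s=5,f=10) a[fast]=5≠0 swap→a[5]=5 → slow++,fast++
(s=6,f=11) a[fast]=0 → fast++
(s=6,f=12) a[fast]=0 → fast++
(s=6,f=13) a[fast]=3≠0 swap→a[6]=3 → slow++,fast++
(s=7,f=14) a[fast]=0 → fast++
(s=7,f=15) a[fast]=0 → fast++
(s=7,f=16) a[fast]=0 → fast++
(s=7,f=17) a[fast]=0 → fast++

[8, 4, 3, 1, 5, 3, 0, 0, 0, 0, 0, 0, 0, 0, 0, 0, 0]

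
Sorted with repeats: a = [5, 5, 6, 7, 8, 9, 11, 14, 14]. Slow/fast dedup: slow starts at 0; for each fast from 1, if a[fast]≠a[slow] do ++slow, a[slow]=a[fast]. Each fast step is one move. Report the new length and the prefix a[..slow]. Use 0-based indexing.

slow=0 fast=1: a[fast]=5=a[slow] dup, fast++
slow=0 fast=2: a[fast]=6≠a[slow]=5 write a[1]=6, slow++,fast++
slow=1 fast=3: a[fast]=7≠a[slow]=6 write a[2]=7, slow++,fast++
slow=2 fast=4: a[fast]=8≠a[slow]=7 write a[3]=8, slow++,fast++
slow=3 fast=5: a[fast]=9≠a[slow]=8 write a[4]=9, slow++,fast++
slow=4 fast=6: a[fast]=11≠a[slow]=9 write a[5]=11, slow++,fast++
slow=5 fast=7: a[fast]=14≠a[slow]=11 write a[6]=14, slow++,fast++
slow=6 fast=8: a[fast]=14=a[slow] dup, fast++

length 7; prefix = [5, 6, 7, 8, 9, 11, 14]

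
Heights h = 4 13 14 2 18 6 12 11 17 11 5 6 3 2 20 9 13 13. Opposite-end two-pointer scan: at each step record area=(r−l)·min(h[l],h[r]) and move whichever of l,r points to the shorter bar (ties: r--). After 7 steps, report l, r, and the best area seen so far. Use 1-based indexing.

[1,18] min(4,13)*17=68 best=68 * → l++
[2,18] min(13,13)*16=208 best=208 * → r--
[2,17] min(13,13)*15=195 best=208 → r--
[2,16] min(13,9)*14=126 best=208 → r--
[2,15] min(13,20)*13=169 best=208 → l++
[3,15] min(14,20)*12=168 best=208 → l++
[4,15] min(2,20)*11=22 best=208 → l++

l=5, r=15, best area=208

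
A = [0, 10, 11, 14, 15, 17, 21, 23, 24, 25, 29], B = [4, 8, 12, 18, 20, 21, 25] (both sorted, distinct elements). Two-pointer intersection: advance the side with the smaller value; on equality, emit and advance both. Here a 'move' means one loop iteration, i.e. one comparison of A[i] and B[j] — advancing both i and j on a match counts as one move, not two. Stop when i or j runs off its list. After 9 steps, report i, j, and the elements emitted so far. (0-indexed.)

i=6, j=3, emitted=[]

i=0 j=0: 0<4, i++
i=1 j=0: 10>4, j++
i=1 j=1: 10>8, j++
i=1 j=2: 10<12, i++
i=2 j=2: 11<12, i++
i=3 j=2: 14>12, j++
i=3 j=3: 14<18, i++
i=4 j=3: 15<18, i++
i=5 j=3: 17<18, i++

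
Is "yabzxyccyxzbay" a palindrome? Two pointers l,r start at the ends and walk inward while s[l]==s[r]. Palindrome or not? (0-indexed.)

l=0 r=13: 'y'=='y', l++,r--
l=1 r=12: 'a'=='a', l++,r--
l=2 r=11: 'b'=='b', l++,r--
l=3 r=10: 'z'=='z', l++,r--
l=4 r=9: 'x'=='x', l++,r--
l=5 r=8: 'y'=='y', l++,r--
l=6 r=7: 'c'=='c', l++,r--

palindrome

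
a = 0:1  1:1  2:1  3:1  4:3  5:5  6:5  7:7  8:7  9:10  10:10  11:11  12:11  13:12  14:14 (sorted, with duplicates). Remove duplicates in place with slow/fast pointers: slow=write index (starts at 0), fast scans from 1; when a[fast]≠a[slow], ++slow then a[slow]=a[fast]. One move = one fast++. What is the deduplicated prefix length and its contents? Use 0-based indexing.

length 8; prefix = [1, 3, 5, 7, 10, 11, 12, 14]

slow=0 fast=1: a[fast]=1=a[slow] dup, fast++
slow=0 fast=2: a[fast]=1=a[slow] dup, fast++
slow=0 fast=3: a[fast]=1=a[slow] dup, fast++
slow=0 fast=4: a[fast]=3≠a[slow]=1 write a[1]=3, slow++,fast++
slow=1 fast=5: a[fast]=5≠a[slow]=3 write a[2]=5, slow++,fast++
slow=2 fast=6: a[fast]=5=a[slow] dup, fast++
slow=2 fast=7: a[fast]=7≠a[slow]=5 write a[3]=7, slow++,fast++
slow=3 fast=8: a[fast]=7=a[slow] dup, fast++
slow=3 fast=9: a[fast]=10≠a[slow]=7 write a[4]=10, slow++,fast++
slow=4 fast=10: a[fast]=10=a[slow] dup, fast++
slow=4 fast=11: a[fast]=11≠a[slow]=10 write a[5]=11, slow++,fast++
slow=5 fast=12: a[fast]=11=a[slow] dup, fast++
slow=5 fast=13: a[fast]=12≠a[slow]=11 write a[6]=12, slow++,fast++
slow=6 fast=14: a[fast]=14≠a[slow]=12 write a[7]=14, slow++,fast++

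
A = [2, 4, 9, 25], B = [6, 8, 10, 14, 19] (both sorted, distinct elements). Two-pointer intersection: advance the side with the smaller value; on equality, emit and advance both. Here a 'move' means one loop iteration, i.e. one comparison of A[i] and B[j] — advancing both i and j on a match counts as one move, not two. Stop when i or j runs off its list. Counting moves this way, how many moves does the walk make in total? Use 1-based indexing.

[i=1,j=1] 2<6 → i++
[i=2,j=1] 4<6 → i++
[i=3,j=1] 9>6 → j++
[i=3,j=2] 9>8 → j++
[i=3,j=3] 9<10 → i++
[i=4,j=3] 25>10 → j++
[i=4,j=4] 25>14 → j++
[i=4,j=5] 25>19 → j++

8 moves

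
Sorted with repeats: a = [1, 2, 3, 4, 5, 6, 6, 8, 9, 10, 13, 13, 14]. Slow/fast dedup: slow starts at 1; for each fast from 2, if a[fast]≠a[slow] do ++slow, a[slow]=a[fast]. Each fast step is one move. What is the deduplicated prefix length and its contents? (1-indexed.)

slow=1 fast=2: a[fast]=2≠a[slow]=1 write a[2]=2, slow++,fast++
slow=2 fast=3: a[fast]=3≠a[slow]=2 write a[3]=3, slow++,fast++
slow=3 fast=4: a[fast]=4≠a[slow]=3 write a[4]=4, slow++,fast++
slow=4 fast=5: a[fast]=5≠a[slow]=4 write a[5]=5, slow++,fast++
slow=5 fast=6: a[fast]=6≠a[slow]=5 write a[6]=6, slow++,fast++
slow=6 fast=7: a[fast]=6=a[slow] dup, fast++
slow=6 fast=8: a[fast]=8≠a[slow]=6 write a[7]=8, slow++,fast++
slow=7 fast=9: a[fast]=9≠a[slow]=8 write a[8]=9, slow++,fast++
slow=8 fast=10: a[fast]=10≠a[slow]=9 write a[9]=10, slow++,fast++
slow=9 fast=11: a[fast]=13≠a[slow]=10 write a[10]=13, slow++,fast++
slow=10 fast=12: a[fast]=13=a[slow] dup, fast++
slow=10 fast=13: a[fast]=14≠a[slow]=13 write a[11]=14, slow++,fast++

length 11; prefix = [1, 2, 3, 4, 5, 6, 8, 9, 10, 13, 14]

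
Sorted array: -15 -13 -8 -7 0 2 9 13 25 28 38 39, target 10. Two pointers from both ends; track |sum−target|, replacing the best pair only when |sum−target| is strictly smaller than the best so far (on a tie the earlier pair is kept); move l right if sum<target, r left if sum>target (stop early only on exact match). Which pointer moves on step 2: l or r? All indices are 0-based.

r

[0,11] -15+39=24 d=14 * → r--
[0,10] -15+38=23 d=13 * → r--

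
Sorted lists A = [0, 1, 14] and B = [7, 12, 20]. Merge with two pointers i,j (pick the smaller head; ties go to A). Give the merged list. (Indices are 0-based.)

[0, 1, 7, 12, 14, 20]

[i=0,j=0] A[i]=0<=B[j]=7 take 0 → i++
[i=1,j=0] A[i]=1<=B[j]=7 take 1 → i++
[i=2,j=0] A[i]=14>B[j]=7 take 7 → j++
[i=2,j=1] A[i]=14>B[j]=12 take 12 → j++
[i=2,j=2] A[i]=14<=B[j]=20 take 14 → i++
[i=3,j=2] A done, take B[j]=20 → j++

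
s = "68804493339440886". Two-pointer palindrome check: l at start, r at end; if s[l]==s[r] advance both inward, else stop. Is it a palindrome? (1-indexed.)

l=1 r=17: '6'=='6', l++,r--
l=2 r=16: '8'=='8', l++,r--
l=3 r=15: '8'=='8', l++,r--
l=4 r=14: '0'=='0', l++,r--
l=5 r=13: '4'=='4', l++,r--
l=6 r=12: '4'=='4', l++,r--
l=7 r=11: '9'=='9', l++,r--
l=8 r=10: '3'=='3', l++,r--

palindrome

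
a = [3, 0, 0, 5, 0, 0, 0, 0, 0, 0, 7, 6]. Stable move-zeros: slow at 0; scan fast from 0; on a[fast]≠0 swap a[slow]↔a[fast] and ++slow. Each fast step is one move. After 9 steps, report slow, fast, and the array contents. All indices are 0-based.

slow=0 fast=0: a[fast]=3≠0 swap→a[0]=3, slow++,fast++
slow=1 fast=1: a[fast]=0, fast++
slow=1 fast=2: a[fast]=0, fast++
slow=1 fast=3: a[fast]=5≠0 swap→a[1]=5, slow++,fast++
slow=2 fast=4: a[fast]=0, fast++
slow=2 fast=5: a[fast]=0, fast++
slow=2 fast=6: a[fast]=0, fast++
slow=2 fast=7: a[fast]=0, fast++
slow=2 fast=8: a[fast]=0, fast++

slow=2, fast=9, a=[3, 5, 0, 0, 0, 0, 0, 0, 0, 0, 7, 6]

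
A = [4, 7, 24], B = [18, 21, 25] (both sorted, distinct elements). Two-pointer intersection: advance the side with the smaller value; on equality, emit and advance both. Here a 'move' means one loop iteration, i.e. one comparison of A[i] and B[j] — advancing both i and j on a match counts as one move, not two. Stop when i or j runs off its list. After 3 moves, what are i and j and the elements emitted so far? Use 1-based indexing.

i=1 j=1: 4<18, i++
i=2 j=1: 7<18, i++
i=3 j=1: 24>18, j++

i=3, j=2, emitted=[]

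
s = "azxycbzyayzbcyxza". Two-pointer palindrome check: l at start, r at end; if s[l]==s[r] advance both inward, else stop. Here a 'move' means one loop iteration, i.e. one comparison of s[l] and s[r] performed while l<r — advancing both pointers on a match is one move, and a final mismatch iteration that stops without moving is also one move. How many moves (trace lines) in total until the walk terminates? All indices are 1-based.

8 moves

[1,17] 'a'=='a' → l++,r--
[2,16] 'z'=='z' → l++,r--
[3,15] 'x'=='x' → l++,r--
[4,14] 'y'=='y' → l++,r--
[5,13] 'c'=='c' → l++,r--
[6,12] 'b'=='b' → l++,r--
[7,11] 'z'=='z' → l++,r--
[8,10] 'y'=='y' → l++,r--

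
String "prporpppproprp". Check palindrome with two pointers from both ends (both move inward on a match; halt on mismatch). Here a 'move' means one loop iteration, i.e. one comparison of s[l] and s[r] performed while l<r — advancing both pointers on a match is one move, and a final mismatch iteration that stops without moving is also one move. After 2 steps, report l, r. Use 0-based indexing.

[0,13] 'p'=='p' → l++,r--
[1,12] 'r'=='r' → l++,r--

l=2, r=11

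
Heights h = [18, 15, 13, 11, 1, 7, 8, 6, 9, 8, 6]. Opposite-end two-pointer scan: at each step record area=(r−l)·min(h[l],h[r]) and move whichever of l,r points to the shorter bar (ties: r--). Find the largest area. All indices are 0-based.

[0,10] min(18,6)*10=60 best=60 * → r--
[0,9] min(18,8)*9=72 best=72 * → r--
[0,8] min(18,9)*8=72 best=72 → r--
[0,7] min(18,6)*7=42 best=72 → r--
[0,6] min(18,8)*6=48 best=72 → r--
[0,5] min(18,7)*5=35 best=72 → r--
[0,4] min(18,1)*4=4 best=72 → r--
[0,3] min(18,11)*3=33 best=72 → r--
[0,2] min(18,13)*2=26 best=72 → r--
[0,1] min(18,15)*1=15 best=72 → r--

max area = 72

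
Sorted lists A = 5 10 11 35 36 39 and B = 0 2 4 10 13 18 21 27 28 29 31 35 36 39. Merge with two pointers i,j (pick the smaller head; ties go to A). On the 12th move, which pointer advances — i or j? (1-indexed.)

j

[i=1,j=1] A[i]=5>B[j]=0 take 0 → j++
[i=1,j=2] A[i]=5>B[j]=2 take 2 → j++
[i=1,j=3] A[i]=5>B[j]=4 take 4 → j++
[i=1,j=4] A[i]=5<=B[j]=10 take 5 → i++
[i=2,j=4] A[i]=10<=B[j]=10 take 10 → i++
[i=3,j=4] A[i]=11>B[j]=10 take 10 → j++
[i=3,j=5] A[i]=11<=B[j]=13 take 11 → i++
[i=4,j=5] A[i]=35>B[j]=13 take 13 → j++
[i=4,j=6] A[i]=35>B[j]=18 take 18 → j++
[i=4,j=7] A[i]=35>B[j]=21 take 21 → j++
[i=4,j=8] A[i]=35>B[j]=27 take 27 → j++
[i=4,j=9] A[i]=35>B[j]=28 take 28 → j++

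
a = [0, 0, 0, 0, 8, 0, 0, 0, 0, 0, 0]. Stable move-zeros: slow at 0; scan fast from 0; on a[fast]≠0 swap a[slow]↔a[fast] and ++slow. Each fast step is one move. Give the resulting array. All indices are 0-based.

[8, 0, 0, 0, 0, 0, 0, 0, 0, 0, 0]

slow=0 fast=0: a[fast]=0, fast++
slow=0 fast=1: a[fast]=0, fast++
slow=0 fast=2: a[fast]=0, fast++
slow=0 fast=3: a[fast]=0, fast++
slow=0 fast=4: a[fast]=8≠0 swap→a[0]=8, slow++,fast++
slow=1 fast=5: a[fast]=0, fast++
slow=1 fast=6: a[fast]=0, fast++
slow=1 fast=7: a[fast]=0, fast++
slow=1 fast=8: a[fast]=0, fast++
slow=1 fast=9: a[fast]=0, fast++
slow=1 fast=10: a[fast]=0, fast++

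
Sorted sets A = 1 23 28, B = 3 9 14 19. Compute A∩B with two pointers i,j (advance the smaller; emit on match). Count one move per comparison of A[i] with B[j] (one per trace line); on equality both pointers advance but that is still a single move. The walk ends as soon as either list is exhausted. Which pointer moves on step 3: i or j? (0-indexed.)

j

i=0 j=0: 1<3, i++
i=1 j=0: 23>3, j++
i=1 j=1: 23>9, j++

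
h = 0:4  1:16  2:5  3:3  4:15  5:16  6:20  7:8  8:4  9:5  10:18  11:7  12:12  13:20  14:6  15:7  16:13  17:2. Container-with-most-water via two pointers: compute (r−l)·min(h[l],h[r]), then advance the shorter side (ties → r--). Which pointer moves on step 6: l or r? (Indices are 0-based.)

[0,17] min(4,2)*17=34 best=34 * → r--
[0,16] min(4,13)*16=64 best=64 * → l++
[1,16] min(16,13)*15=195 best=195 * → r--
[1,15] min(16,7)*14=98 best=195 → r--
[1,14] min(16,6)*13=78 best=195 → r--
[1,13] min(16,20)*12=192 best=195 → l++

l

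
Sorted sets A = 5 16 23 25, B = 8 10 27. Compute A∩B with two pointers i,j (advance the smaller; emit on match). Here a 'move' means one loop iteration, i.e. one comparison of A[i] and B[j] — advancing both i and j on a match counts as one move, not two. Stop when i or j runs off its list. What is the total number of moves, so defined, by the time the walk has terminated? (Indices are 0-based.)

[i=0,j=0] 5<8 → i++
[i=1,j=0] 16>8 → j++
[i=1,j=1] 16>10 → j++
[i=1,j=2] 16<27 → i++
[i=2,j=2] 23<27 → i++
[i=3,j=2] 25<27 → i++

6 moves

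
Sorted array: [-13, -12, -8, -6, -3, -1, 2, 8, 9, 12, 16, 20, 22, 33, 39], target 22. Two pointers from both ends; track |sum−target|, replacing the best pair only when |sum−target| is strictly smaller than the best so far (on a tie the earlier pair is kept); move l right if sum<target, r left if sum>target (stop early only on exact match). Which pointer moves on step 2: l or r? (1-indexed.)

l

[1,15] -13+39=26 d=4 * → r--
[1,14] -13+33=20 d=2 * → l++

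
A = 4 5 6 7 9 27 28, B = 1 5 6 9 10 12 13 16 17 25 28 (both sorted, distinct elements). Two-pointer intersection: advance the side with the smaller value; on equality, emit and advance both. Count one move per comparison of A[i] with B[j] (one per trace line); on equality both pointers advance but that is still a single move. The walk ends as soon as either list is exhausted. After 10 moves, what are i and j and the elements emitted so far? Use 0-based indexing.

i=5, j=8, emitted=[5, 6, 9]

[i=0,j=0] 4>1 → j++
[i=0,j=1] 4<5 → i++
[i=1,j=1] 5==5 emit → i++,j++
[i=2,j=2] 6==6 emit → i++,j++
[i=3,j=3] 7<9 → i++
[i=4,j=3] 9==9 emit → i++,j++
[i=5,j=4] 27>10 → j++
[i=5,j=5] 27>12 → j++
[i=5,j=6] 27>13 → j++
[i=5,j=7] 27>16 → j++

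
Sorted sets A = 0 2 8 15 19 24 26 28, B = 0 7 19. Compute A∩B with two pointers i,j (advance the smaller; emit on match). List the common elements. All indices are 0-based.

intersection = [0, 19]

i=0 j=0: 0==0 emit, i++,j++
i=1 j=1: 2<7, i++
i=2 j=1: 8>7, j++
i=2 j=2: 8<19, i++
i=3 j=2: 15<19, i++
i=4 j=2: 19==19 emit, i++,j++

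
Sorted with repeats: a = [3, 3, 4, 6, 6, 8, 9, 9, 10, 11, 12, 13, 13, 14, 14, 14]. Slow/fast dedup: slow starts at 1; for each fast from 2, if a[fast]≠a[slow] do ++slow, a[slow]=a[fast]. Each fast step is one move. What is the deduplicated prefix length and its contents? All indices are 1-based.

slow=1 fast=2: a[fast]=3=a[slow] dup, fast++
slow=1 fast=3: a[fast]=4≠a[slow]=3 write a[2]=4, slow++,fast++
slow=2 fast=4: a[fast]=6≠a[slow]=4 write a[3]=6, slow++,fast++
slow=3 fast=5: a[fast]=6=a[slow] dup, fast++
slow=3 fast=6: a[fast]=8≠a[slow]=6 write a[4]=8, slow++,fast++
slow=4 fast=7: a[fast]=9≠a[slow]=8 write a[5]=9, slow++,fast++
slow=5 fast=8: a[fast]=9=a[slow] dup, fast++
slow=5 fast=9: a[fast]=10≠a[slow]=9 write a[6]=10, slow++,fast++
slow=6 fast=10: a[fast]=11≠a[slow]=10 write a[7]=11, slow++,fast++
slow=7 fast=11: a[fast]=12≠a[slow]=11 write a[8]=12, slow++,fast++
slow=8 fast=12: a[fast]=13≠a[slow]=12 write a[9]=13, slow++,fast++
slow=9 fast=13: a[fast]=13=a[slow] dup, fast++
slow=9 fast=14: a[fast]=14≠a[slow]=13 write a[10]=14, slow++,fast++
slow=10 fast=15: a[fast]=14=a[slow] dup, fast++
slow=10 fast=16: a[fast]=14=a[slow] dup, fast++

length 10; prefix = [3, 4, 6, 8, 9, 10, 11, 12, 13, 14]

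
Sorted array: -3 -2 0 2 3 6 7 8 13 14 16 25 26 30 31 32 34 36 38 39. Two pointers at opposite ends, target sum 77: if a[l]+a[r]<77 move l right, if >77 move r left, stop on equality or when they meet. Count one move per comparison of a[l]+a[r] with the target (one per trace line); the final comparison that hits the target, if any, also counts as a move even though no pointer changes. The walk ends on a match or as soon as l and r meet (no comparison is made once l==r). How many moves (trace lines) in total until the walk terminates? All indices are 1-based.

[1,20] -3+39=36 <77 → l++
[2,20] -2+39=37 <77 → l++
[3,20] 0+39=39 <77 → l++
[4,20] 2+39=41 <77 → l++
[5,20] 3+39=42 <77 → l++
[6,20] 6+39=45 <77 → l++
[7,20] 7+39=46 <77 → l++
[8,20] 8+39=47 <77 → l++
[9,20] 13+39=52 <77 → l++
[10,20] 14+39=53 <77 → l++
[11,20] 16+39=55 <77 → l++
[12,20] 25+39=64 <77 → l++
[13,20] 26+39=65 <77 → l++
[14,20] 30+39=69 <77 → l++
[15,20] 31+39=70 <77 → l++
[16,20] 32+39=71 <77 → l++
[17,20] 34+39=73 <77 → l++
[18,20] 36+39=75 <77 → l++
[19,20] 38+39=77 → found

19 moves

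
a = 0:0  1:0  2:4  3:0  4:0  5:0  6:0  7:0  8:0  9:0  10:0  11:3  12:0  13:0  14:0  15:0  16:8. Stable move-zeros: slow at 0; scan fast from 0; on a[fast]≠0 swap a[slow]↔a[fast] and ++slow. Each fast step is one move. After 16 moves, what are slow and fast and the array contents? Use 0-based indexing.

slow=0 fast=0: a[fast]=0, fast++
slow=0 fast=1: a[fast]=0, fast++
slow=0 fast=2: a[fast]=4≠0 swap→a[0]=4, slow++,fast++
slow=1 fast=3: a[fast]=0, fast++
slow=1 fast=4: a[fast]=0, fast++
slow=1 fast=5: a[fast]=0, fast++
slow=1 fast=6: a[fast]=0, fast++
slow=1 fast=7: a[fast]=0, fast++
slow=1 fast=8: a[fast]=0, fast++
slow=1 fast=9: a[fast]=0, fast++
slow=1 fast=10: a[fast]=0, fast++
slow=1 fast=11: a[fast]=3≠0 swap→a[1]=3, slow++,fast++
slow=2 fast=12: a[fast]=0, fast++
slow=2 fast=13: a[fast]=0, fast++
slow=2 fast=14: a[fast]=0, fast++
slow=2 fast=15: a[fast]=0, fast++

slow=2, fast=16, a=[4, 3, 0, 0, 0, 0, 0, 0, 0, 0, 0, 0, 0, 0, 0, 0, 8]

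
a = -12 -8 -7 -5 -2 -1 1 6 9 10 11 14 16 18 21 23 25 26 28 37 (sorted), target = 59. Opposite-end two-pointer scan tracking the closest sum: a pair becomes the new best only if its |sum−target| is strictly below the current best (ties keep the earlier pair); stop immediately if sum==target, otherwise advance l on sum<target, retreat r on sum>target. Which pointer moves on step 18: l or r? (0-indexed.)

[0,19] -12+37=25 d=34 * → l++
[1,19] -8+37=29 d=30 * → l++
[2,19] -7+37=30 d=29 * → l++
[3,19] -5+37=32 d=27 * → l++
[4,19] -2+37=35 d=24 * → l++
[5,19] -1+37=36 d=23 * → l++
[6,19] 1+37=38 d=21 * → l++
[7,19] 6+37=43 d=16 * → l++
[8,19] 9+37=46 d=13 * → l++
[9,19] 10+37=47 d=12 * → l++
[10,19] 11+37=48 d=11 * → l++
[11,19] 14+37=51 d=8 * → l++
[12,19] 16+37=53 d=6 * → l++
[13,19] 18+37=55 d=4 * → l++
[14,19] 21+37=58 d=1 * → l++
[15,19] 23+37=60 d=1 → r--
[15,18] 23+28=51 d=8 → l++
[16,18] 25+28=53 d=6 → l++

l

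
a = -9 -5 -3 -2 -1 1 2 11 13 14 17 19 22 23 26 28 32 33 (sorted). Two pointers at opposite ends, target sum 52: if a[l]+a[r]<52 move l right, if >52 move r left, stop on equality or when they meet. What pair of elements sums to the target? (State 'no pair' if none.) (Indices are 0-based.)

(19, 33)

l=0 r=17: -9+33=24 <52, l++
l=1 r=17: -5+33=28 <52, l++
l=2 r=17: -3+33=30 <52, l++
l=3 r=17: -2+33=31 <52, l++
l=4 r=17: -1+33=32 <52, l++
l=5 r=17: 1+33=34 <52, l++
l=6 r=17: 2+33=35 <52, l++
l=7 r=17: 11+33=44 <52, l++
l=8 r=17: 13+33=46 <52, l++
l=9 r=17: 14+33=47 <52, l++
l=10 r=17: 17+33=50 <52, l++
l=11 r=17: 19+33=52, found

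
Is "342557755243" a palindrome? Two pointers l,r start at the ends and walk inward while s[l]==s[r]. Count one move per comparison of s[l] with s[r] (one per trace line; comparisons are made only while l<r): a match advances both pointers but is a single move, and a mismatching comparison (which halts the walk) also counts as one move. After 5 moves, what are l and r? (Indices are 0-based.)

l=0 r=11: '3'=='3', l++,r--
l=1 r=10: '4'=='4', l++,r--
l=2 r=9: '2'=='2', l++,r--
l=3 r=8: '5'=='5', l++,r--
l=4 r=7: '5'=='5', l++,r--

l=5, r=6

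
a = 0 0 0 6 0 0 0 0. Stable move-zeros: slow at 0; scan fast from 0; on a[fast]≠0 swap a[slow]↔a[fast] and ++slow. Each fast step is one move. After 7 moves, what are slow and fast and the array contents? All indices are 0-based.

slow=1, fast=7, a=[6, 0, 0, 0, 0, 0, 0, 0]

(s=0,f=0) a[fast]=0 → fast++
(s=0,f=1) a[fast]=0 → fast++
(s=0,f=2) a[fast]=0 → fast++
(s=0,f=3) a[fast]=6≠0 swap→a[0]=6 → slow++,fast++
(s=1,f=4) a[fast]=0 → fast++
(s=1,f=5) a[fast]=0 → fast++
(s=1,f=6) a[fast]=0 → fast++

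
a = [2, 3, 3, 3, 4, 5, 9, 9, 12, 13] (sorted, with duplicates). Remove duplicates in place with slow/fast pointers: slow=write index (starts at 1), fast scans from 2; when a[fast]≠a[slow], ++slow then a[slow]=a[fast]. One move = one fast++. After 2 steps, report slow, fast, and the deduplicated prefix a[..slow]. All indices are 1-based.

slow=1 fast=2: a[fast]=3≠a[slow]=2 write a[2]=3, slow++,fast++
slow=2 fast=3: a[fast]=3=a[slow] dup, fast++

slow=2, fast=4, prefix=[2, 3]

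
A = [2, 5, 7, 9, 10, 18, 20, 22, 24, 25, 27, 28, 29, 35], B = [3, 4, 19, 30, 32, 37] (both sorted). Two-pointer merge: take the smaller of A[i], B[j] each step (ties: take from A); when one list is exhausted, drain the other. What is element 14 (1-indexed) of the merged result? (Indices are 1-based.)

merged[14] = 27

i=1 j=1: A[i]=2<=B[j]=3 take 2, i++
i=2 j=1: A[i]=5>B[j]=3 take 3, j++
i=2 j=2: A[i]=5>B[j]=4 take 4, j++
i=2 j=3: A[i]=5<=B[j]=19 take 5, i++
i=3 j=3: A[i]=7<=B[j]=19 take 7, i++
i=4 j=3: A[i]=9<=B[j]=19 take 9, i++
i=5 j=3: A[i]=10<=B[j]=19 take 10, i++
i=6 j=3: A[i]=18<=B[j]=19 take 18, i++
i=7 j=3: A[i]=20>B[j]=19 take 19, j++
i=7 j=4: A[i]=20<=B[j]=30 take 20, i++
i=8 j=4: A[i]=22<=B[j]=30 take 22, i++
i=9 j=4: A[i]=24<=B[j]=30 take 24, i++
i=10 j=4: A[i]=25<=B[j]=30 take 25, i++
i=11 j=4: A[i]=27<=B[j]=30 take 27, i++
i=12 j=4: A[i]=28<=B[j]=30 take 28, i++
i=13 j=4: A[i]=29<=B[j]=30 take 29, i++
i=14 j=4: A[i]=35>B[j]=30 take 30, j++
i=14 j=5: A[i]=35>B[j]=32 take 32, j++
i=14 j=6: A[i]=35<=B[j]=37 take 35, i++
i=15 j=6: A done, take B[j]=37, j++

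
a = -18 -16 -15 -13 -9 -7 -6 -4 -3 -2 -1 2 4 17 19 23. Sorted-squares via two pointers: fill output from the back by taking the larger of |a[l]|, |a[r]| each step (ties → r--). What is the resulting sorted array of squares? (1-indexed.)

[1, 4, 4, 9, 16, 16, 36, 49, 81, 169, 225, 256, 289, 324, 361, 529]

l=1 r=16: |-18|<=|23| out[16]=529, r--
l=1 r=15: |-18|<=|19| out[15]=361, r--
l=1 r=14: |-18|>|17| out[14]=324, l++
l=2 r=14: |-16|<=|17| out[13]=289, r--
l=2 r=13: |-16|>|4| out[12]=256, l++
l=3 r=13: |-15|>|4| out[11]=225, l++
l=4 r=13: |-13|>|4| out[10]=169, l++
l=5 r=13: |-9|>|4| out[9]=81, l++
l=6 r=13: |-7|>|4| out[8]=49, l++
l=7 r=13: |-6|>|4| out[7]=36, l++
l=8 r=13: |-4|<=|4| out[6]=16, r--
l=8 r=12: |-4|>|2| out[5]=16, l++
l=9 r=12: |-3|>|2| out[4]=9, l++
l=10 r=12: |-2|<=|2| out[3]=4, r--
l=10 r=11: |-2|>|-1| out[2]=4, l++
l=11 r=11: |-1|<=|-1| out[1]=1, r--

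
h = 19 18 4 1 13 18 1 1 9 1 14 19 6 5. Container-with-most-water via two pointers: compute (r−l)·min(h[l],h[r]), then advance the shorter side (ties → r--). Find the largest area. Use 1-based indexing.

l=1 r=14: min(19,5)*13=65 best=65 *, r--
l=1 r=13: min(19,6)*12=72 best=72 *, r--
l=1 r=12: min(19,19)*11=209 best=209 *, r--
l=1 r=11: min(19,14)*10=140 best=209, r--
l=1 r=10: min(19,1)*9=9 best=209, r--
l=1 r=9: min(19,9)*8=72 best=209, r--
l=1 r=8: min(19,1)*7=7 best=209, r--
l=1 r=7: min(19,1)*6=6 best=209, r--
l=1 r=6: min(19,18)*5=90 best=209, r--
l=1 r=5: min(19,13)*4=52 best=209, r--
l=1 r=4: min(19,1)*3=3 best=209, r--
l=1 r=3: min(19,4)*2=8 best=209, r--
l=1 r=2: min(19,18)*1=18 best=209, r--

max area = 209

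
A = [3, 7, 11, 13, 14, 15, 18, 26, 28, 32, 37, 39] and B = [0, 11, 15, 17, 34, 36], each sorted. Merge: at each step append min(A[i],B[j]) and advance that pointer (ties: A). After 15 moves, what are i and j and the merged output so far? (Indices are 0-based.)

i=10, j=5, merged so far=[0, 3, 7, 11, 11, 13, 14, 15, 15, 17, 18, 26, 28, 32, 34]

[i=0,j=0] A[i]=3>B[j]=0 take 0 → j++
[i=0,j=1] A[i]=3<=B[j]=11 take 3 → i++
[i=1,j=1] A[i]=7<=B[j]=11 take 7 → i++
[i=2,j=1] A[i]=11<=B[j]=11 take 11 → i++
[i=3,j=1] A[i]=13>B[j]=11 take 11 → j++
[i=3,j=2] A[i]=13<=B[j]=15 take 13 → i++
[i=4,j=2] A[i]=14<=B[j]=15 take 14 → i++
[i=5,j=2] A[i]=15<=B[j]=15 take 15 → i++
[i=6,j=2] A[i]=18>B[j]=15 take 15 → j++
[i=6,j=3] A[i]=18>B[j]=17 take 17 → j++
[i=6,j=4] A[i]=18<=B[j]=34 take 18 → i++
[i=7,j=4] A[i]=26<=B[j]=34 take 26 → i++
[i=8,j=4] A[i]=28<=B[j]=34 take 28 → i++
[i=9,j=4] A[i]=32<=B[j]=34 take 32 → i++
[i=10,j=4] A[i]=37>B[j]=34 take 34 → j++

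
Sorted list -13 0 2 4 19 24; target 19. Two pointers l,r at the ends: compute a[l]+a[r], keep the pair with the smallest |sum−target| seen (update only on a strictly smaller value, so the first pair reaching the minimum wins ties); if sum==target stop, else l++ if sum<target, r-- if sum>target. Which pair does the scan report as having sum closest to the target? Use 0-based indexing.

l=0 r=5: -13+24=11 d=8 *, l++
l=1 r=5: 0+24=24 d=5 *, r--
l=1 r=4: 0+19=19 d=0 *, stop

pair (0, 19) with sum 19 (|Δ|=0)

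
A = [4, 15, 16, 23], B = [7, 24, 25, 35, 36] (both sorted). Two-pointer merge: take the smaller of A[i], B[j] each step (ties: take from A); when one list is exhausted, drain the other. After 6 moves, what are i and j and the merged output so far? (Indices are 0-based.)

i=0 j=0: A[i]=4<=B[j]=7 take 4, i++
i=1 j=0: A[i]=15>B[j]=7 take 7, j++
i=1 j=1: A[i]=15<=B[j]=24 take 15, i++
i=2 j=1: A[i]=16<=B[j]=24 take 16, i++
i=3 j=1: A[i]=23<=B[j]=24 take 23, i++
i=4 j=1: A done, take B[j]=24, j++

i=4, j=2, merged so far=[4, 7, 15, 16, 23, 24]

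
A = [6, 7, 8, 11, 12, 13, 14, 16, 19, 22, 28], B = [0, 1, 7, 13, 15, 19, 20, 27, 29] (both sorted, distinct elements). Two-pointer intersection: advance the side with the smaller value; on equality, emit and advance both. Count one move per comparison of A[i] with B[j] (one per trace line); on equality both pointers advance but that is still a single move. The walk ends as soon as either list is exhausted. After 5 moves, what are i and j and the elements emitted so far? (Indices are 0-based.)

i=3, j=3, emitted=[7]

[i=0,j=0] 6>0 → j++
[i=0,j=1] 6>1 → j++
[i=0,j=2] 6<7 → i++
[i=1,j=2] 7==7 emit → i++,j++
[i=2,j=3] 8<13 → i++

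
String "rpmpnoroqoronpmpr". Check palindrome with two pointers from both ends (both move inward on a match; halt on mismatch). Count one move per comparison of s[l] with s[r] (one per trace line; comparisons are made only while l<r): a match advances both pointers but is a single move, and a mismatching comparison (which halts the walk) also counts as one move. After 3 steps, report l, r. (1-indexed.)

l=4, r=14

l=1 r=17: 'r'=='r', l++,r--
l=2 r=16: 'p'=='p', l++,r--
l=3 r=15: 'm'=='m', l++,r--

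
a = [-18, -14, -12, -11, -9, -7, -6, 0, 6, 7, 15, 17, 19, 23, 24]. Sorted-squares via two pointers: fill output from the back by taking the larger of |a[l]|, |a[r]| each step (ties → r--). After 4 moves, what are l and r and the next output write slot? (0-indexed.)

l=1, r=11, next write slot=10

[0,14] |-18|<=|24| out[14]=576 → r--
[0,13] |-18|<=|23| out[13]=529 → r--
[0,12] |-18|<=|19| out[12]=361 → r--
[0,11] |-18|>|17| out[11]=324 → l++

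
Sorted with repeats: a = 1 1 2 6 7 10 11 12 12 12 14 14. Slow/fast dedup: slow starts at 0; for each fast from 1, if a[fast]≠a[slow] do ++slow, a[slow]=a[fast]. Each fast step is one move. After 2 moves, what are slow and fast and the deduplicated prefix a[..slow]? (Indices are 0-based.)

slow=0 fast=1: a[fast]=1=a[slow] dup, fast++
slow=0 fast=2: a[fast]=2≠a[slow]=1 write a[1]=2, slow++,fast++

slow=1, fast=3, prefix=[1, 2]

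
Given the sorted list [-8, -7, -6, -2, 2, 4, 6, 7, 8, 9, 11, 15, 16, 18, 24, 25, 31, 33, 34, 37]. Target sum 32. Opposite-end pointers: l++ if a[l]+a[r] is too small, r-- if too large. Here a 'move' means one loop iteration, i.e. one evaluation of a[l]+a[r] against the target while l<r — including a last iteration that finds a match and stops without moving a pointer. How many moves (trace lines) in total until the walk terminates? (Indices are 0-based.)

5 moves

l=0 r=19: -8+37=29 <32, l++
l=1 r=19: -7+37=30 <32, l++
l=2 r=19: -6+37=31 <32, l++
l=3 r=19: -2+37=35 >32, r--
l=3 r=18: -2+34=32, found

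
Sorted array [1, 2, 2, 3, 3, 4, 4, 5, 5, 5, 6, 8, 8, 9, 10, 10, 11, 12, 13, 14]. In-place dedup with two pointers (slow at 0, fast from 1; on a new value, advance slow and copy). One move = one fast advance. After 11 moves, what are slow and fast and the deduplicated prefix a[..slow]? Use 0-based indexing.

slow=0 fast=1: a[fast]=2≠a[slow]=1 write a[1]=2, slow++,fast++
slow=1 fast=2: a[fast]=2=a[slow] dup, fast++
slow=1 fast=3: a[fast]=3≠a[slow]=2 write a[2]=3, slow++,fast++
slow=2 fast=4: a[fast]=3=a[slow] dup, fast++
slow=2 fast=5: a[fast]=4≠a[slow]=3 write a[3]=4, slow++,fast++
slow=3 fast=6: a[fast]=4=a[slow] dup, fast++
slow=3 fast=7: a[fast]=5≠a[slow]=4 write a[4]=5, slow++,fast++
slow=4 fast=8: a[fast]=5=a[slow] dup, fast++
slow=4 fast=9: a[fast]=5=a[slow] dup, fast++
slow=4 fast=10: a[fast]=6≠a[slow]=5 write a[5]=6, slow++,fast++
slow=5 fast=11: a[fast]=8≠a[slow]=6 write a[6]=8, slow++,fast++

slow=6, fast=12, prefix=[1, 2, 3, 4, 5, 6, 8]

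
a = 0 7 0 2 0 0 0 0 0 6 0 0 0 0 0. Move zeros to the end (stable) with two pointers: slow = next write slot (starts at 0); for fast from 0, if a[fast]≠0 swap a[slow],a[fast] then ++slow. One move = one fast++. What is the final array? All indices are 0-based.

[7, 2, 6, 0, 0, 0, 0, 0, 0, 0, 0, 0, 0, 0, 0]

(s=0,f=0) a[fast]=0 → fast++
(s=0,f=1) a[fast]=7≠0 swap→a[0]=7 → slow++,fast++
(s=1,f=2) a[fast]=0 → fast++
(s=1,f=3) a[fast]=2≠0 swap→a[1]=2 → slow++,fast++
(s=2,f=4) a[fast]=0 → fast++
(s=2,f=5) a[fast]=0 → fast++
(s=2,f=6) a[fast]=0 → fast++
(s=2,f=7) a[fast]=0 → fast++
(s=2,f=8) a[fast]=0 → fast++
(s=2,f=9) a[fast]=6≠0 swap→a[2]=6 → slow++,fast++
(s=3,f=10) a[fast]=0 → fast++
(s=3,f=11) a[fast]=0 → fast++
(s=3,f=12) a[fast]=0 → fast++
(s=3,f=13) a[fast]=0 → fast++
(s=3,f=14) a[fast]=0 → fast++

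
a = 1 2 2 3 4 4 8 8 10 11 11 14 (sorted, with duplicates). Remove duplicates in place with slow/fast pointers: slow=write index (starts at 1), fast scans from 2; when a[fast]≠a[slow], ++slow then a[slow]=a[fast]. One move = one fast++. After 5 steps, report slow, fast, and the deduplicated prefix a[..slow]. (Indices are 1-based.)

(s=1,f=2) a[fast]=2≠a[slow]=1 write a[2]=2 → slow++,fast++
(s=2,f=3) a[fast]=2=a[slow] dup → fast++
(s=2,f=4) a[fast]=3≠a[slow]=2 write a[3]=3 → slow++,fast++
(s=3,f=5) a[fast]=4≠a[slow]=3 write a[4]=4 → slow++,fast++
(s=4,f=6) a[fast]=4=a[slow] dup → fast++

slow=4, fast=7, prefix=[1, 2, 3, 4]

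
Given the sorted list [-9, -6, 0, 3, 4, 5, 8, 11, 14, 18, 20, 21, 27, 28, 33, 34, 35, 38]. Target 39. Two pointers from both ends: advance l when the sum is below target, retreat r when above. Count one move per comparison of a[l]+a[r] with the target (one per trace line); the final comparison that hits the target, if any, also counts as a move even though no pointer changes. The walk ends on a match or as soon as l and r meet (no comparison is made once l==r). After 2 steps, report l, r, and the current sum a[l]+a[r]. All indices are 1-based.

l=3, r=18, sum=38

[1,18] -9+38=29 <39 → l++
[2,18] -6+38=32 <39 → l++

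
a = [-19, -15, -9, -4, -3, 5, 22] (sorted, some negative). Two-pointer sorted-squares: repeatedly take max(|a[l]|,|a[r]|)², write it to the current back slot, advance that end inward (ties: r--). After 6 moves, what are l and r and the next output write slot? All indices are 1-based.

[1,7] |-19|<=|22| out[7]=484 → r--
[1,6] |-19|>|5| out[6]=361 → l++
[2,6] |-15|>|5| out[5]=225 → l++
[3,6] |-9|>|5| out[4]=81 → l++
[4,6] |-4|<=|5| out[3]=25 → r--
[4,5] |-4|>|-3| out[2]=16 → l++

l=5, r=5, next write slot=1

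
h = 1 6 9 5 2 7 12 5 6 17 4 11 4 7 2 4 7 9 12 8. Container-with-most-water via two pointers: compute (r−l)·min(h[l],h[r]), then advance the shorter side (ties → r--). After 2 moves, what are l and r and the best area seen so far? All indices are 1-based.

l=3, r=20, best area=108

l=1 r=20: min(1,8)*19=19 best=19 *, l++
l=2 r=20: min(6,8)*18=108 best=108 *, l++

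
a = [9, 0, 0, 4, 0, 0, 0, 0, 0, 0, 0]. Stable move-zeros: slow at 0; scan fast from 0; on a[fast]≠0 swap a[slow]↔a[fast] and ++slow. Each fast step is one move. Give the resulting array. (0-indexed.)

slow=0 fast=0: a[fast]=9≠0 swap→a[0]=9, slow++,fast++
slow=1 fast=1: a[fast]=0, fast++
slow=1 fast=2: a[fast]=0, fast++
slow=1 fast=3: a[fast]=4≠0 swap→a[1]=4, slow++,fast++
slow=2 fast=4: a[fast]=0, fast++
slow=2 fast=5: a[fast]=0, fast++
slow=2 fast=6: a[fast]=0, fast++
slow=2 fast=7: a[fast]=0, fast++
slow=2 fast=8: a[fast]=0, fast++
slow=2 fast=9: a[fast]=0, fast++
slow=2 fast=10: a[fast]=0, fast++

[9, 4, 0, 0, 0, 0, 0, 0, 0, 0, 0]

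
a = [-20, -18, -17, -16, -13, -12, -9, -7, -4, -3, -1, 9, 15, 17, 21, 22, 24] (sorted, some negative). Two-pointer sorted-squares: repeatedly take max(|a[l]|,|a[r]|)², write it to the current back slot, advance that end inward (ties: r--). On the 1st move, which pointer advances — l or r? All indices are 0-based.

r

l=0 r=16: |-20|<=|24| out[16]=576, r--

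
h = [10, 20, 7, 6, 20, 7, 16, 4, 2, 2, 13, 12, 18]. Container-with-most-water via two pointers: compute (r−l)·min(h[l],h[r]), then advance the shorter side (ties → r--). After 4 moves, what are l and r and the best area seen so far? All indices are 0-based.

l=0 r=12: min(10,18)*12=120 best=120 *, l++
l=1 r=12: min(20,18)*11=198 best=198 *, r--
l=1 r=11: min(20,12)*10=120 best=198, r--
l=1 r=10: min(20,13)*9=117 best=198, r--

l=1, r=9, best area=198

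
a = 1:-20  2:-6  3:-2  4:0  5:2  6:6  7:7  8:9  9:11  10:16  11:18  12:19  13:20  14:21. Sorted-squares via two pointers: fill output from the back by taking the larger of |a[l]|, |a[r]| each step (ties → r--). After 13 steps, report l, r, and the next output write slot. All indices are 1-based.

l=1 r=14: |-20|<=|21| out[14]=441, r--
l=1 r=13: |-20|<=|20| out[13]=400, r--
l=1 r=12: |-20|>|19| out[12]=400, l++
l=2 r=12: |-6|<=|19| out[11]=361, r--
l=2 r=11: |-6|<=|18| out[10]=324, r--
l=2 r=10: |-6|<=|16| out[9]=256, r--
l=2 r=9: |-6|<=|11| out[8]=121, r--
l=2 r=8: |-6|<=|9| out[7]=81, r--
l=2 r=7: |-6|<=|7| out[6]=49, r--
l=2 r=6: |-6|<=|6| out[5]=36, r--
l=2 r=5: |-6|>|2| out[4]=36, l++
l=3 r=5: |-2|<=|2| out[3]=4, r--
l=3 r=4: |-2|>|0| out[2]=4, l++

l=4, r=4, next write slot=1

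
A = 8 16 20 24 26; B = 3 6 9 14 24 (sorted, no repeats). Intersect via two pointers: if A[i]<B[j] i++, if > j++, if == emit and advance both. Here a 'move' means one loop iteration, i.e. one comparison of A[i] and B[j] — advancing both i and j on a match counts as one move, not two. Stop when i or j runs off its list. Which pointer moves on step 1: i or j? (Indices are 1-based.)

[i=1,j=1] 8>3 → j++

j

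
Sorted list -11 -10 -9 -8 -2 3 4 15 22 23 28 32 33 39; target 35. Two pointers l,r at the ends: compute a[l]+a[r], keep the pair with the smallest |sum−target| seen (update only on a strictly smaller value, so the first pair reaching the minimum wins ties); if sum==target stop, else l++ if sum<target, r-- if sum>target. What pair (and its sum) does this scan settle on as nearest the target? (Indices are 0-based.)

pair (3, 32) with sum 35 (|Δ|=0)

[0,13] -11+39=28 d=7 * → l++
[1,13] -10+39=29 d=6 * → l++
[2,13] -9+39=30 d=5 * → l++
[3,13] -8+39=31 d=4 * → l++
[4,13] -2+39=37 d=2 * → r--
[4,12] -2+33=31 d=4 → l++
[5,12] 3+33=36 d=1 * → r--
[5,11] 3+32=35 d=0 * → stop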